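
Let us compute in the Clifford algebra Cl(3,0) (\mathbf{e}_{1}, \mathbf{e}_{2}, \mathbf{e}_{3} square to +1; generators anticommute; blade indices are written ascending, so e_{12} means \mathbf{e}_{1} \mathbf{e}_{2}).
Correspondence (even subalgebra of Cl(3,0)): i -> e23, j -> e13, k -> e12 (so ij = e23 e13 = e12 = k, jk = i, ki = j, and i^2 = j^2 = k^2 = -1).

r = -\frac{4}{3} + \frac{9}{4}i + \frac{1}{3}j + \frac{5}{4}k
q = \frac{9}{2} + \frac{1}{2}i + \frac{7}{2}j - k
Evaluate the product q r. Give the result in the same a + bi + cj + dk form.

In blades: q = \frac{9}{2} - e_{12} + \frac{7}{2} e_{13} + \frac{1}{2} e_{23}, r = -\frac{4}{3} + \frac{5}{4} e_{12} + \frac{1}{3} e_{13} + \frac{9}{4} e_{23}.
Distribute q over r term by term (generator squares from the signature, products reordered to ascending indices): (\frac{9}{2})*r = -6 + \frac{45}{8} e_{12} + \frac{3}{2} e_{13} + \frac{81}{8} e_{23}; (-e_{12})*r = \frac{5}{4} + \frac{4}{3} e_{12} - \frac{9}{4} e_{13} + \frac{1}{3} e_{23}; (\frac{7}{2} e_{13})*r = -\frac{7}{6} - \frac{63}{8} e_{12} - \frac{14}{3} e_{13} + \frac{35}{8} e_{23}; (\frac{1}{2} e_{23})*r = -\frac{9}{8} + \frac{1}{6} e_{12} - \frac{5}{8} e_{13} - \frac{2}{3} e_{23}.
Sum: -\frac{169}{24} - \frac{3}{4} e_{12} - \frac{145}{24} e_{13} + \frac{85}{6} e_{23}; translating back through the correspondence:
Answer: -\frac{169}{24} + \frac{85}{6}i - \frac{145}{24}j - \frac{3}{4}k


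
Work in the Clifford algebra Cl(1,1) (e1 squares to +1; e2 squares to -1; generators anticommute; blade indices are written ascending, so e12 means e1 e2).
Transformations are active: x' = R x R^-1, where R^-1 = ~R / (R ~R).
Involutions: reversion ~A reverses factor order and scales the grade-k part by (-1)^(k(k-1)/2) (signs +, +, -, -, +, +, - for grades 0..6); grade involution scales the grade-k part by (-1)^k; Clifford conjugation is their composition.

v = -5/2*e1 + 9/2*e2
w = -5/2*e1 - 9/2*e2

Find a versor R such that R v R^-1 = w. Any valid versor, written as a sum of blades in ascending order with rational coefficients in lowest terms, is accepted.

Since q(v) = q(w) = -14, the sum R = v + w = -5*e1 does the job whenever invertible.
Answer: -5*e1


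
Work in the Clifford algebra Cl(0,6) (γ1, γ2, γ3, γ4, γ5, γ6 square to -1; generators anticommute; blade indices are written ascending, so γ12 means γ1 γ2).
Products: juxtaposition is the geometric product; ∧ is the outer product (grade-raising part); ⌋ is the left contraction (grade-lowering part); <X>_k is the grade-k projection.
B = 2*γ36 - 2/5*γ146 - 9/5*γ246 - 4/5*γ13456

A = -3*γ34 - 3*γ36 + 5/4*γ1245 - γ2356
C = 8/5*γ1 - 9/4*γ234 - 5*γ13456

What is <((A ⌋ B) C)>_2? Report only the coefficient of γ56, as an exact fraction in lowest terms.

step 1: 6 - 12/5*γ145 - 12/5*γ156
step 2: 48/5*γ1 + 12*γ34 + 12*γ36 + 96/25*γ45 + 96/25*γ56 - 27/2*γ234 + 27/5*γ1235 - 30*γ13456 + 27/5*γ123456
step 3: 12*γ34 + 12*γ36 + 96/25*γ45 + 96/25*γ56
Answer: 96/25


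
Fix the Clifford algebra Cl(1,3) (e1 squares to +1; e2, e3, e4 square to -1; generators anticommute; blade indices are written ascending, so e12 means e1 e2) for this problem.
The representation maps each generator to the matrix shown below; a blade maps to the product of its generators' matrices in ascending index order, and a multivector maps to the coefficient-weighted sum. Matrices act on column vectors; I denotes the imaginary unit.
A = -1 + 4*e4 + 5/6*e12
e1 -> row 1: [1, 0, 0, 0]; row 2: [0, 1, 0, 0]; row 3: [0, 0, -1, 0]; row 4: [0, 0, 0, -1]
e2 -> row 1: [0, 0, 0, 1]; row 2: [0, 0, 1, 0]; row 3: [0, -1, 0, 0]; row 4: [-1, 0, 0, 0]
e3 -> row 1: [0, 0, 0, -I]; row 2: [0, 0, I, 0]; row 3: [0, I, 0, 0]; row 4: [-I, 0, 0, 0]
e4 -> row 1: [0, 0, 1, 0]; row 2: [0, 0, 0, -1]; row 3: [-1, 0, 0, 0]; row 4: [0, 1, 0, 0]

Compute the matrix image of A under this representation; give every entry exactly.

Bivector images (products of the table entries): rho(e12) = rho(e1)rho(e2) = row 1: [0, 0, 0, 1]; row 2: [0, 0, 1, 0]; row 3: [0, 1, 0, 0]; row 4: [1, 0, 0, 0].
M = (-1)*1 + (4)*rho(e4) + (5/6)*rho(e12), summed entrywise (1 is the identity matrix):
Answer: row 1: [-1, 0, 4, 5/6]; row 2: [0, -1, 5/6, -4]; row 3: [-4, 5/6, -1, 0]; row 4: [5/6, 4, 0, -1]


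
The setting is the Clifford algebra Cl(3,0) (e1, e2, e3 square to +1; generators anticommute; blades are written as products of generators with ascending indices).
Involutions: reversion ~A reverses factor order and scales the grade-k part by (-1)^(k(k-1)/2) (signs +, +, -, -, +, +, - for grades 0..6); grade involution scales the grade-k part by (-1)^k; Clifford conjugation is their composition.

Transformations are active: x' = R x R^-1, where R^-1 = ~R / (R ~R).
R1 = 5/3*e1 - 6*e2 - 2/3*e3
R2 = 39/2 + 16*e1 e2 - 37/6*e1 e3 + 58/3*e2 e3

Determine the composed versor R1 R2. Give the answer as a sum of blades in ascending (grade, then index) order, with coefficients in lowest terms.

Distribute over the terms of R1 (each basis-blade product reordered to ascending indices, repeated generators contracted through their squares):
(5/3*e1) R2 = 65/2*e1 + 80/3*e2 - 185/18*e3 + 290/9*e1 e2 e3
(-6*e2) R2 = 96*e1 - 117*e2 - 116*e3 - 37*e1 e2 e3
(-2/3*e3) R2 = -37/9*e1 + 116/9*e2 - 13*e3 - 32/3*e1 e2 e3
Summing the partial products and collecting blades:
Answer: 2239/18*e1 - 697/9*e2 - 2507/18*e3 - 139/9*e1 e2 e3


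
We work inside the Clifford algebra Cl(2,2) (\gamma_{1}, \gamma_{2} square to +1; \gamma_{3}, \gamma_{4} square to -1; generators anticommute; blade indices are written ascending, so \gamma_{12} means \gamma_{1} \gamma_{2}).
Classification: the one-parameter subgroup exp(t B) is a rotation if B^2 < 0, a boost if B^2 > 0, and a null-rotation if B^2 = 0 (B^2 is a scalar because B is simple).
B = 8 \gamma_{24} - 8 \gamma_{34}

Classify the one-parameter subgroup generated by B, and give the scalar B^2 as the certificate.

B^2 term by term: the squares give (8)^2*(\gamma_{24})^2 + (-8)^2*(\gamma_{34})^2 = 64*(+1) + 64*(-1) = 0 (each basis 2-blade squares to minus the product of its generators' squares); cross terms between blades sharing an index anticommute and cancel. So B^2 = 0.
Answer: null-rotation, certificate B^2 = 0. Why this suffices: the scalar 0 survives any versor conjugation, so its sign alone determines the class however B is presented.


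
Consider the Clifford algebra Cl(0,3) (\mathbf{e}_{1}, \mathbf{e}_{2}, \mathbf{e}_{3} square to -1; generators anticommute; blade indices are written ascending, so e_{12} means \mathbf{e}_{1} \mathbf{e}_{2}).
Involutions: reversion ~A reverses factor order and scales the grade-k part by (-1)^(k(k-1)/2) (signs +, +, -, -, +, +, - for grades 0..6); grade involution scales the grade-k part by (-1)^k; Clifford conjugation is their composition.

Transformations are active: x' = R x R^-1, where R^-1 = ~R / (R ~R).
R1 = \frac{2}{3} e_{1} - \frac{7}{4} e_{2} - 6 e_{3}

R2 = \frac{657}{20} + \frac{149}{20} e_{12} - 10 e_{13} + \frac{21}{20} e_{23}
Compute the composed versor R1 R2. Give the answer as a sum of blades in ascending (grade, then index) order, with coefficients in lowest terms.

Distribute over the terms of R1 (each basis-blade product reordered to ascending indices, repeated generators contracted through their squares):
(\frac{2}{3} e_{1}) R2 = \frac{219}{10} e_{1} - \frac{149}{30} e_{2} + \frac{20}{3} e_{3} + \frac{7}{10} e_{123}
(-\frac{7}{4} e_{2}) R2 = -\frac{1043}{80} e_{1} - \frac{4599}{80} e_{2} + \frac{147}{80} e_{3} - \frac{35}{2} e_{123}
(-6 e_{3}) R2 = 60 e_{1} - \frac{63}{10} e_{2} - \frac{1971}{10} e_{3} - \frac{447}{10} e_{123}
Summing the partial products and collecting blades:
Answer: \frac{5509}{80} e_{1} - \frac{16501}{240} e_{2} - \frac{45263}{240} e_{3} - \frac{123}{2} e_{123}


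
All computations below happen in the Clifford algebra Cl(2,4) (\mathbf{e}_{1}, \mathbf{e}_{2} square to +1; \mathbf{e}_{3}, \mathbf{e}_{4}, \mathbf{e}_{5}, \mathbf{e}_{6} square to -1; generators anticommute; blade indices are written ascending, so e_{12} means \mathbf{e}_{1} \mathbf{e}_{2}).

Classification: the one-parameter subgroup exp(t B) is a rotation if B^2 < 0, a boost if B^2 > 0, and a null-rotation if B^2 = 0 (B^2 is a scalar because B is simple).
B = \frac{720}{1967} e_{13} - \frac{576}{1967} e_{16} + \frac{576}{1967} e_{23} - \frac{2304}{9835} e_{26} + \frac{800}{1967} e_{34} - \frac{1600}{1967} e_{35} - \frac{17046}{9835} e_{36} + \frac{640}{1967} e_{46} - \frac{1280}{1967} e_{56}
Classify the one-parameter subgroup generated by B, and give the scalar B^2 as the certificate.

B^2 term by term: the squares give (\frac{720}{1967})^2*(e_{13})^2 + (-\frac{576}{1967})^2*(e_{16})^2 + (\frac{576}{1967})^2*(e_{23})^2 + (-\frac{2304}{9835})^2*(e_{26})^2 + (\frac{800}{1967})^2*(e_{34})^2 + (-\frac{1600}{1967})^2*(e_{35})^2 + (-\frac{17046}{9835})^2*(e_{36})^2 + (\frac{640}{1967})^2*(e_{46})^2 + (-\frac{1280}{1967})^2*(e_{56})^2 = \frac{518400}{3869089}*(+1) + \frac{331776}{3869089}*(+1) + \frac{331776}{3869089}*(+1) + \frac{5308416}{96727225}*(+1) + \frac{640000}{3869089}*(-1) + \frac{2560000}{3869089}*(-1) + \frac{290566116}{96727225}*(-1) + \frac{409600}{3869089}*(-1) + \frac{1638400}{3869089}*(-1) = -4 (each basis 2-blade squares to minus the product of its generators' squares); cross terms between blades sharing an index anticommute and cancel; the commuting (index-disjoint) pairs give grade-4 terms 2*c*c'*(blade product), which cancel blade by blade — e_{1236}: \frac{663552}{3869089} - \frac{663552}{3869089} = 0; e_{1346}: \frac{921600}{3869089} - \frac{921600}{3869089} = 0; e_{1356}: -\frac{1843200}{3869089} + \frac{1843200}{3869089} = 0; e_{2346}: \frac{737280}{3869089} - \frac{737280}{3869089} = 0; e_{2356}: -\frac{1474560}{3869089} + \frac{1474560}{3869089} = 0; e_{3456}: -\frac{2048000}{3869089} + \frac{2048000}{3869089} = 0 — confirming B is simple. So B^2 = -4.
Answer: rotation, certificate B^2 = -4. The scalar -4 is the complete invariant here: its sign names the subgroup type.


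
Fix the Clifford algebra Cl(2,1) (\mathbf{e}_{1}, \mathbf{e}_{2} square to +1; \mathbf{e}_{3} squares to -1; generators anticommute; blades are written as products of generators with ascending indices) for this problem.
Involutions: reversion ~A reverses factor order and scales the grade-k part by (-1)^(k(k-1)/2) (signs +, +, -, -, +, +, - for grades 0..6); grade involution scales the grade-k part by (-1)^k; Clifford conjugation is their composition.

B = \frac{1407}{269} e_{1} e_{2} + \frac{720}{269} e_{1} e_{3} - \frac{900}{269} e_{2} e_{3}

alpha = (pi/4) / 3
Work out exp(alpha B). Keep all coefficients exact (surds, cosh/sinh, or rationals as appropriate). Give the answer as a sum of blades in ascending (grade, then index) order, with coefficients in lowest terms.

B^2 term by term: the squares give (\frac{1407}{269})^2*(e_{1} e_{2})^2 + (\frac{720}{269})^2*(e_{1} e_{3})^2 + (-\frac{900}{269})^2*(e_{2} e_{3})^2 = \frac{1979649}{72361}*(-1) + \frac{518400}{72361}*(+1) + \frac{810000}{72361}*(+1) = -9 (each basis 2-blade squares to minus the product of its generators' squares); cross terms between blades sharing an index anticommute and cancel. So B^2 = -9.
B^2 = -9 — a negative square means the series sums to a rotation: l = 3, alpha*l = \frac{\pi}{4}, so exp(alpha B) = cos(\frac{\pi}{4}) + (sin(\frac{\pi}{4})/3)*B = \frac{\sqrt{2}}{2} + (\frac{\sqrt{2}}{6})*B.
Answer: \frac{\sqrt{2}}{2} + \frac{469 \sqrt{2}}{538} e_{1} e_{2} + \frac{120 \sqrt{2}}{269} e_{1} e_{3} - \frac{150 \sqrt{2}}{269} e_{2} e_{3}


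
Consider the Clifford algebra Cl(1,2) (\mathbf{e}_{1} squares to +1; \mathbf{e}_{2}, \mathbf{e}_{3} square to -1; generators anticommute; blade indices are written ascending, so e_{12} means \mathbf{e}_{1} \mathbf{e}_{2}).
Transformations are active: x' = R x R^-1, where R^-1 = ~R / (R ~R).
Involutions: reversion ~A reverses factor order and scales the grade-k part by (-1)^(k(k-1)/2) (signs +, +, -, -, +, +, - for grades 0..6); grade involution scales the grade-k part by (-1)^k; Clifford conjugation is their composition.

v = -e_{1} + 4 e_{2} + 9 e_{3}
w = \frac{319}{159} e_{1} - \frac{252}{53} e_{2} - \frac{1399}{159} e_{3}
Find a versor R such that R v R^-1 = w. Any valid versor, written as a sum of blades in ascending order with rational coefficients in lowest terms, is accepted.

Since q(v) = q(w) = -96, the sum R = v + w = \frac{160}{159} e_{1} - \frac{40}{53} e_{2} + \frac{32}{159} e_{3} does the job whenever invertible.
Answer: \frac{160}{159} e_{1} - \frac{40}{53} e_{2} + \frac{32}{159} e_{3}


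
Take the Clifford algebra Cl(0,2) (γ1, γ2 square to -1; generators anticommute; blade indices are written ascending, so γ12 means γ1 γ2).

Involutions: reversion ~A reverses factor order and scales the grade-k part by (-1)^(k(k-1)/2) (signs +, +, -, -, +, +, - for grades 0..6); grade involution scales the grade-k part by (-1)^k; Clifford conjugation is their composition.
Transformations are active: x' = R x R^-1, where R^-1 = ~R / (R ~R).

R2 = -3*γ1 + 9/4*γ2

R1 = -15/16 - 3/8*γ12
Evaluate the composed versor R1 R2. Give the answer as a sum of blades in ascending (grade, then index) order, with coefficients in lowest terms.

Distribute over the terms of R1 (each basis-blade product reordered to ascending indices, repeated generators contracted through their squares):
(-15/16) R2 = 45/16*γ1 - 135/64*γ2
(-3/8*γ12) R2 = 27/32*γ1 + 9/8*γ2
Summing the partial products and collecting blades:
Answer: 117/32*γ1 - 63/64*γ2


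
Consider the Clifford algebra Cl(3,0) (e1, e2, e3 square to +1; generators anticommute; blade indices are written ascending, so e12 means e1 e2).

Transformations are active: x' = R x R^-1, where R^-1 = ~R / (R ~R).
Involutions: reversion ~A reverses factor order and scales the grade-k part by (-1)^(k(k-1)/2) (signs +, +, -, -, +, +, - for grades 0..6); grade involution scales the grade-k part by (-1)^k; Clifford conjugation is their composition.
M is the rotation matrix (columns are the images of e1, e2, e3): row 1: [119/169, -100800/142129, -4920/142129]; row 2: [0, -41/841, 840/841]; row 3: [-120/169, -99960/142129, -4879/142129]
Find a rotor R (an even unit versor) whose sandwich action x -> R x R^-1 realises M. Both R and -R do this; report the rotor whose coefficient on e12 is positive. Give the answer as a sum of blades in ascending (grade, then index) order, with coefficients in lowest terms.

Method: write R = a + b12*e12 + b13*e13 + b23*e23 with a^2 + b12^2 + b13^2 + b23^2 = 1 (so R^-1 = ~R). Expanding the columns R e_j ~R gives tr M = 4a^2 - 1 and, from the antisymmetric part, M21 - M12 = -4a*b12, M13 - M31 = 4a*b13, M32 - M23 = -4a*b23.
Here tr M = 88271/142129, so a^2 = (1 + tr M)/4 = 57600/142129 and a = ±240/377. Taking a = 240/377: M21 - M12 = 100800/142129, M13 - M31 = 96000/142129, M32 - M23 = -241920/142129, giving b12 = -105/377, b13 = 100/377, b23 = 252/377, i.e. R = 240/377 - 105/377*e12 + 100/377*e13 + 252/377*e23.
Its e12 coefficient is negative, so report the other preimage -R.
Answer: -240/377 + 105/377*e12 - 100/377*e13 - 252/377*e23. Sheet selection: the two-to-one cover makes ±R indistinguishable at the matrix level (trace 88271/142129), so uniqueness comes from the required sign on e12.


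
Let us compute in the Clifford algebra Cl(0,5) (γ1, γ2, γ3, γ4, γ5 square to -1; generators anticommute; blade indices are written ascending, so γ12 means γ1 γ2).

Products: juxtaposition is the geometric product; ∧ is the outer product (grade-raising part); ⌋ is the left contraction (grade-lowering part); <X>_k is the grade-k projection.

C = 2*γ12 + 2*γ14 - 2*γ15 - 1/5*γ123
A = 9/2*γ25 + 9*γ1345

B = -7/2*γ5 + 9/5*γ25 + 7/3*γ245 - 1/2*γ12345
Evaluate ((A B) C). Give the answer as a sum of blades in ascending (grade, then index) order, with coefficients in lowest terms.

step 1: -81/10 + 81/4*γ2 + 21/2*γ4 + 21*γ123 + 135/4*γ134 + 81/5*γ1234
step 2: -21/5 + 123/2*γ1 + 51/2*γ3 + 81/25*γ4 - 81/5*γ12 - 81/20*γ13 - 81/5*γ14 + 81/5*γ15 - 162/5*γ23 + 27/4*γ24 - 162/5*γ34 + 81/50*γ123 - 39/2*γ124 + 81/2*γ125 + 21*γ145 - 219/2*γ234 + 42*γ235 + 135/2*γ345 + 21/10*γ1234 - 162/5*γ2345
Answer: -21/5 + 123/2*γ1 + 51/2*γ3 + 81/25*γ4 - 81/5*γ12 - 81/20*γ13 - 81/5*γ14 + 81/5*γ15 - 162/5*γ23 + 27/4*γ24 - 162/5*γ34 + 81/50*γ123 - 39/2*γ124 + 81/2*γ125 + 21*γ145 - 219/2*γ234 + 42*γ235 + 135/2*γ345 + 21/10*γ1234 - 162/5*γ2345


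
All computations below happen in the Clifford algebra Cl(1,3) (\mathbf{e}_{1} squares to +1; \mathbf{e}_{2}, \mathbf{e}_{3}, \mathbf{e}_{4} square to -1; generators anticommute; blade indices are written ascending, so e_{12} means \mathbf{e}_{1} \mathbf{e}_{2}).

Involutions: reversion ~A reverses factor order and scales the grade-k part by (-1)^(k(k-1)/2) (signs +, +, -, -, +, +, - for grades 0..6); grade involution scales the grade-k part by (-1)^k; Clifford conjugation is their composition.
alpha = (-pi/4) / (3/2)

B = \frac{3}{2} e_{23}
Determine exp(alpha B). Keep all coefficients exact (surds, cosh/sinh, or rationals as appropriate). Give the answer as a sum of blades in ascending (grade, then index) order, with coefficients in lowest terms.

B^2 = (\frac{3}{2})^2*(e_{23})^2 = \frac{9}{4}*(-1) = -\frac{9}{4} (a basis 2-blade squares to minus the product of its generators' squares).
B^2 = -\frac{9}{4} — the series telescopes trigonometrically here: l = \frac{3}{2}, alpha*l = - \frac{\pi}{4}, so exp(alpha B) = cos(- \frac{\pi}{4}) + (sin(- \frac{\pi}{4})/(\frac{3}{2}))*B = \frac{\sqrt{2}}{2} + (- \frac{\sqrt{2}}{3})*B.
Answer: \frac{\sqrt{2}}{2} - \frac{\sqrt{2}}{2} e_{23}


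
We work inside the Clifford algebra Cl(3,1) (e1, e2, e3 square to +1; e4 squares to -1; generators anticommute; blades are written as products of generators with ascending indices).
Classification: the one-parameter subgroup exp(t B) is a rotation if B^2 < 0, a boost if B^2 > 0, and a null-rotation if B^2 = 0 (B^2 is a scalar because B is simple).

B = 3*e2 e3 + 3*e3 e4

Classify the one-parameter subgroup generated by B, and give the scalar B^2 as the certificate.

B^2 term by term: the squares give (3)^2*(e2 e3)^2 + (3)^2*(e3 e4)^2 = 9*(-1) + 9*(+1) = 0 (each basis 2-blade squares to minus the product of its generators' squares); cross terms between blades sharing an index anticommute and cancel. So B^2 = 0.
Answer: null-rotation, certificate B^2 = 0. Note: conjugating B changes its blade decomposition but never the scalar B^2 = 0, whose sign settles the classification.


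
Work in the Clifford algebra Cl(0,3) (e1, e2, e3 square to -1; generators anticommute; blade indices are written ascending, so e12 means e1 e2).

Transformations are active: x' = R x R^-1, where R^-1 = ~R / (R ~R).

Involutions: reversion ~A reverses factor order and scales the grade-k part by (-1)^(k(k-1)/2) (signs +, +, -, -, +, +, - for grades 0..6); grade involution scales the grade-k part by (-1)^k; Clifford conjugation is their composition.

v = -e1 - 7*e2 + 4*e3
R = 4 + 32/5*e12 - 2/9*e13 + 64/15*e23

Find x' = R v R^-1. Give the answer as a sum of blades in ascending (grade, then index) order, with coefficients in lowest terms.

~R = 4 - 32/5*e12 + 2/9*e13 - 64/15*e23, and R ~R = 152308/2025, so R^-1 = ~R / (152308/2025).
R v = 1876/45*e1 - 772/15*e2 - 614/45*e3 + 178/9*e123
Answer: 22489/2929*e1 + 62549/38077*e2 - 79408/38077*e3


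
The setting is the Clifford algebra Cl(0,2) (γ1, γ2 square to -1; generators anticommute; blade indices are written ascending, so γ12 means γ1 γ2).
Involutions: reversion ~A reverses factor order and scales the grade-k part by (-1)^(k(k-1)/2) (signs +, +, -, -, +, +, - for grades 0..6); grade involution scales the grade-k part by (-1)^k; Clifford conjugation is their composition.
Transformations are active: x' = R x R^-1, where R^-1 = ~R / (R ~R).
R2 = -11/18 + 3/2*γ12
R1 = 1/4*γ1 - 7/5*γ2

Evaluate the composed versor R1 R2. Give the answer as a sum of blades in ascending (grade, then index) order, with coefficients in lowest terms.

Distribute over the terms of R1 (each basis-blade product reordered to ascending indices, repeated generators contracted through their squares):
(1/4*γ1) R2 = -11/72*γ1 - 3/8*γ2
(-7/5*γ2) R2 = -21/10*γ1 + 77/90*γ2
Summing the partial products and collecting blades:
Answer: -811/360*γ1 + 173/360*γ2


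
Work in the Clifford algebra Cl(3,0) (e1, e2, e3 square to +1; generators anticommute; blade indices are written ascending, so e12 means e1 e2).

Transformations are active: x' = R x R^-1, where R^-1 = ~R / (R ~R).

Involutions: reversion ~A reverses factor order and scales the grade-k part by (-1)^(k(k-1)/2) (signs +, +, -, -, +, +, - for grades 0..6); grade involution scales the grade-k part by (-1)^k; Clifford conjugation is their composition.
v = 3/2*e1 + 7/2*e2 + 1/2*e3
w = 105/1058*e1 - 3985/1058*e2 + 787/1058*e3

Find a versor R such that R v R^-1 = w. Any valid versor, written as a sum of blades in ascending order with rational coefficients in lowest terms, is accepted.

Since q(v) = q(w) = 59/4, the sum R = v + w = 846/529*e1 - 141/529*e2 + 658/529*e3 does the job whenever invertible.
Answer: 846/529*e1 - 141/529*e2 + 658/529*e3


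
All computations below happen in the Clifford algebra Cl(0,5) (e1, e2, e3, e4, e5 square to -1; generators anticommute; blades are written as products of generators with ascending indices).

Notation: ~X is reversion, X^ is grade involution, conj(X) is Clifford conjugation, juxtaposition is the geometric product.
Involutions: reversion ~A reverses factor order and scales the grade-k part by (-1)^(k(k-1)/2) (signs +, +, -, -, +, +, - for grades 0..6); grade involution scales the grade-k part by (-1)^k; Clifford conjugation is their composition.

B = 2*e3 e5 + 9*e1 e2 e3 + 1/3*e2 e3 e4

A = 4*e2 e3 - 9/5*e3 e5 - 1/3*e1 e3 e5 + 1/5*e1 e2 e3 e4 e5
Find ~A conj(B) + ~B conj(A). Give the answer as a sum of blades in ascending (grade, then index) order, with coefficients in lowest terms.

first term: 18/5 + 110/3*e1 + 4/3*e4 - 1/15*e1 e5 - 11*e2 e5 + 9/5*e4 e5 - 2/5*e1 e2 e4 + 81/5*e1 e2 e5 - 3/5*e2 e4 e5 - 1/9*e1 e2 e4 e5
second term: 18/5 - 110/3*e1 - 4/3*e4 - 1/15*e1 e5 + 11*e2 e5 + 9/5*e4 e5 + 2/5*e1 e2 e4 + 81/5*e1 e2 e5 - 3/5*e2 e4 e5 - 1/9*e1 e2 e4 e5
Answer: 36/5 - 2/15*e1 e5 + 18/5*e4 e5 + 162/5*e1 e2 e5 - 6/5*e2 e4 e5 - 2/9*e1 e2 e4 e5


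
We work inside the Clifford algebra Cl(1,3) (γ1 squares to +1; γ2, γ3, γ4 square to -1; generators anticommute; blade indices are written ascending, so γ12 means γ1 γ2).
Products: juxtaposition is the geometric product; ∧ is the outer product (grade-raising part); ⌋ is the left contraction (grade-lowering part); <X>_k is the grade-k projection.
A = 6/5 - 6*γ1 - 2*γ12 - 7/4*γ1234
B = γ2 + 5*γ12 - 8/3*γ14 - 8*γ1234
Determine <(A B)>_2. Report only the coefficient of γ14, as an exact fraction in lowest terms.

step 1: -24 + 2*γ1 - 144/5*γ2 + 16*γ4 - 16/5*γ14 + 14/3*γ23 - 16/3*γ24 + 29/4*γ34 + 7/4*γ134 + 48*γ234 - 48/5*γ1234
step 2: -16/5*γ14 + 14/3*γ23 - 16/3*γ24 + 29/4*γ34
Answer: -16/5


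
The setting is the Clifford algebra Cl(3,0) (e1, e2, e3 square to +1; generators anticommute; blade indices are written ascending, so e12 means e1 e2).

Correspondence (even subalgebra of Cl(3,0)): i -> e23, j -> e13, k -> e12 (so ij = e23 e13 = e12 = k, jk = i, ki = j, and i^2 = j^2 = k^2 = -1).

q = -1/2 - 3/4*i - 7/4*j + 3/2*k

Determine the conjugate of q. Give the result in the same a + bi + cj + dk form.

In blades: q = -1/2 + 3/2*e12 - 7/4*e13 - 3/4*e23.
Quaternion conjugation is reversion on the even subalgebra: the scalar is fixed and every grade-2 blade flips sign, giving -1/2 - 3/2*e12 + 7/4*e13 + 3/4*e23; translating back:
Answer: -1/2 + 3/4*i + 7/4*j - 3/2*k


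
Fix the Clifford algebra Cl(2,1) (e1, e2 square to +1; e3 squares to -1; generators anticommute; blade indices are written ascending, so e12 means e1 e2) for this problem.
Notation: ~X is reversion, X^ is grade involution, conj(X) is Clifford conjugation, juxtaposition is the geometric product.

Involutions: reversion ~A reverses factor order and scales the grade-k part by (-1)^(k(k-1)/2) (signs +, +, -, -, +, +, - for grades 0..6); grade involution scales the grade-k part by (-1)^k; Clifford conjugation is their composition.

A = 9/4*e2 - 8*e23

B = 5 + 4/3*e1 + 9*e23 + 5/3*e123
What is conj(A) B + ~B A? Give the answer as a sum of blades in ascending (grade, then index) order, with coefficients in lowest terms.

first term: 72 + 40/3*e1 - 45/4*e2 - 81/4*e3 + 3*e12 + 15/4*e13 + 40*e23 + 32/3*e123
second term: 72 + 40/3*e1 + 45/4*e2 + 81/4*e3 + 3*e12 + 15/4*e13 - 40*e23 - 32/3*e123
Answer: 144 + 80/3*e1 + 6*e12 + 15/2*e13


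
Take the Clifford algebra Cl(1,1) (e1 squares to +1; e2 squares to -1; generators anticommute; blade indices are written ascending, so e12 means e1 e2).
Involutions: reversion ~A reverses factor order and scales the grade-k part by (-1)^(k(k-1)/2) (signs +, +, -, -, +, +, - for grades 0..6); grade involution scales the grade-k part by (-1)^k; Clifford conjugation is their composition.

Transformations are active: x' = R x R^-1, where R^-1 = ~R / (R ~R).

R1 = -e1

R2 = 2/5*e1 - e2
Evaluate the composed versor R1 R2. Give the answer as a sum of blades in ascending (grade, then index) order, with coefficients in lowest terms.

Distribute over the terms of R1 (each basis-blade product reordered to ascending indices, repeated generators contracted through their squares):
(-e1) R2 = -2/5 + e12
Answer: -2/5 + e12


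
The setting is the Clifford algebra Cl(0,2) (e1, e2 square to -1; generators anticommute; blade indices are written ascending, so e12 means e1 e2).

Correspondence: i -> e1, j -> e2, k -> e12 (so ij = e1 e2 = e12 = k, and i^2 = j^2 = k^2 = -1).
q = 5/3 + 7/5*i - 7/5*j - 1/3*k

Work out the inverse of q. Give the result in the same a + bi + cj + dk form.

In blades: q = 5/3 + 7/5*e1 - 7/5*e2 - 1/3*e12.
With qbar = 5/3 - 7/5*e1 + 7/5*e2 + 1/3*e12 (scalar fixed, mapped units negated), q qbar = 1532/225 (the sum of squared coefficients), so q^-1 = qbar / (1532/225) = 375/1532 - 315/1532*e1 + 315/1532*e2 + 75/1532*e12; translating back:
Answer: 375/1532 - 315/1532*i + 315/1532*j + 75/1532*k


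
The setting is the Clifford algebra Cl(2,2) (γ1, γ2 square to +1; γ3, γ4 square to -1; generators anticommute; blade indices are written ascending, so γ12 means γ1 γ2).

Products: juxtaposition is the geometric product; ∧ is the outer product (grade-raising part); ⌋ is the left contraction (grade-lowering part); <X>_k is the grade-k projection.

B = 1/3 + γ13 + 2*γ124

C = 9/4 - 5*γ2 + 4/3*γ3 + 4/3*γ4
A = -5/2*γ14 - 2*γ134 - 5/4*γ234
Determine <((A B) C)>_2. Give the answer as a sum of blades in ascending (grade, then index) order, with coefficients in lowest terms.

step 1: 5*γ2 - 2*γ4 - 5/2*γ13 - 5/6*γ14 + 4*γ23 - 5/2*γ34 + 5/4*γ124 - 2/3*γ134 - 5/12*γ234
step 2: -67/3 + 40/9*γ1 + 71/12*γ2 + 70/3*γ3 - 47/6*γ4 - 5/3*γ12 - 341/72*γ13 + 251/72*γ14 + 146/9*γ23 - 35/9*γ24 - 7/8*γ34 - 25/2*γ123 - 65/48*γ124 - 67/18*γ134 + 811/48*γ234 + 5/3*γ1234
step 3: -5/3*γ12 - 341/72*γ13 + 251/72*γ14 + 146/9*γ23 - 35/9*γ24 - 7/8*γ34
Answer: -5/3*γ12 - 341/72*γ13 + 251/72*γ14 + 146/9*γ23 - 35/9*γ24 - 7/8*γ34


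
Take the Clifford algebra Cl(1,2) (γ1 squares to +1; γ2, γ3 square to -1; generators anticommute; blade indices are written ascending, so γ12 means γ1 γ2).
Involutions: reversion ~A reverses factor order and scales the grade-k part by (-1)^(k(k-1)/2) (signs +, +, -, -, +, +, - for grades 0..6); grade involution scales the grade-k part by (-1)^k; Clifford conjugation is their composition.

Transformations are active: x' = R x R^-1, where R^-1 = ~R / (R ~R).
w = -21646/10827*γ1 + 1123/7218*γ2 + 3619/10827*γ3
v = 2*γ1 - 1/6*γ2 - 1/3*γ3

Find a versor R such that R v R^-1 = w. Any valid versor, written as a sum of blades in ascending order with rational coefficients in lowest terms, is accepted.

Why this works: both vectors square to 139/36, so q(v) = q(w) and R = v + w = 8/10827*γ1 - 40/3609*γ2 + 10/10827*γ3 carries v to w — its own direction survives, the complement (v - w)/2 flips.
Answer: 8/10827*γ1 - 40/3609*γ2 + 10/10827*γ3


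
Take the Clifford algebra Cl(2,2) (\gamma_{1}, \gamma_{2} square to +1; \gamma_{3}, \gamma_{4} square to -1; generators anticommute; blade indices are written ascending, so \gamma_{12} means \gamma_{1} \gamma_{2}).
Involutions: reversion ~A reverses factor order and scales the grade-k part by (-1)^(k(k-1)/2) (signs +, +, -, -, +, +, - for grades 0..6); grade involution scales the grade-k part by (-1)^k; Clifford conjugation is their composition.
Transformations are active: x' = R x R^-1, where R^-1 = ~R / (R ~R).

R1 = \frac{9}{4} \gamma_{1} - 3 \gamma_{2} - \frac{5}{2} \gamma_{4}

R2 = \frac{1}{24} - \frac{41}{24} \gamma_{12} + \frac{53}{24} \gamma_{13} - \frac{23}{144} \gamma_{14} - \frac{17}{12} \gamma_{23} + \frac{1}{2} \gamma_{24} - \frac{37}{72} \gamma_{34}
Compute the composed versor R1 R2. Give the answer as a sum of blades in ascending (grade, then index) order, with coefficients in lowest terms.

Distribute over the terms of R1 (each basis-blade product reordered to ascending indices, repeated generators contracted through their squares):
(\frac{9}{4} \gamma_{1}) R2 = \frac{3}{32} \gamma_{1} - \frac{123}{32} \gamma_{2} + \frac{159}{32} \gamma_{3} - \frac{23}{64} \gamma_{4} - \frac{51}{16} \gamma_{123} + \frac{9}{8} \gamma_{124} - \frac{37}{32} \gamma_{134}
(-3 \gamma_{2}) R2 = -\frac{41}{8} \gamma_{1} - \frac{1}{8} \gamma_{2} + \frac{17}{4} \gamma_{3} - \frac{3}{2} \gamma_{4} + \frac{53}{8} \gamma_{123} - \frac{23}{48} \gamma_{124} + \frac{37}{24} \gamma_{234}
(-\frac{5}{2} \gamma_{4}) R2 = \frac{115}{288} \gamma_{1} - \frac{5}{4} \gamma_{2} + \frac{185}{144} \gamma_{3} - \frac{5}{48} \gamma_{4} + \frac{205}{48} \gamma_{124} - \frac{265}{48} \gamma_{134} + \frac{85}{24} \gamma_{234}
Summing the partial products and collecting blades:
Answer: -\frac{667}{144} \gamma_{1} - \frac{167}{32} \gamma_{2} + \frac{3025}{288} \gamma_{3} - \frac{377}{192} \gamma_{4} + \frac{55}{16} \gamma_{123} + \frac{59}{12} \gamma_{124} - \frac{641}{96} \gamma_{134} + \frac{61}{12} \gamma_{234}


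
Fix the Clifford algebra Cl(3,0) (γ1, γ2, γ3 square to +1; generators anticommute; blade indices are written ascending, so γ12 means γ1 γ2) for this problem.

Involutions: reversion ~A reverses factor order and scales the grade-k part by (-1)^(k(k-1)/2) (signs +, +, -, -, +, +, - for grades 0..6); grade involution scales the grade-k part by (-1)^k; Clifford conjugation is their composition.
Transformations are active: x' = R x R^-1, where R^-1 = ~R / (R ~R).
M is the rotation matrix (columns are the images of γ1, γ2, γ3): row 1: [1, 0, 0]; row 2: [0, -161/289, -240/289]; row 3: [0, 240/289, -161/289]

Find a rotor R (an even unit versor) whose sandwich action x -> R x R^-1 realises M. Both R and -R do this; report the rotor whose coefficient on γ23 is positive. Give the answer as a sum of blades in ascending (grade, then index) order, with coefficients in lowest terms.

Method: write R = a + b12*γ12 + b13*γ13 + b23*γ23 with a^2 + b12^2 + b13^2 + b23^2 = 1 (so R^-1 = ~R). Expanding the columns R e_j ~R gives tr M = 4a^2 - 1 and, from the antisymmetric part, M21 - M12 = -4a*b12, M13 - M31 = 4a*b13, M32 - M23 = -4a*b23.
Here tr M = -33/289, so a^2 = (1 + tr M)/4 = 64/289 and a = ±8/17. Taking a = 8/17: M21 - M12 = 0, M13 - M31 = 0, M32 - M23 = 480/289, giving b12 = 0, b13 = 0, b23 = -15/17, i.e. R = 8/17 - 15/17*γ23.
Its γ23 coefficient is negative, so report the other preimage -R.
Answer: -8/17 + 15/17*γ23. Why the constraint matters: R and -R act identically through the sandwich — M has trace -33/289 either way — so only the sign condition on γ23 picks one of the two preimages.


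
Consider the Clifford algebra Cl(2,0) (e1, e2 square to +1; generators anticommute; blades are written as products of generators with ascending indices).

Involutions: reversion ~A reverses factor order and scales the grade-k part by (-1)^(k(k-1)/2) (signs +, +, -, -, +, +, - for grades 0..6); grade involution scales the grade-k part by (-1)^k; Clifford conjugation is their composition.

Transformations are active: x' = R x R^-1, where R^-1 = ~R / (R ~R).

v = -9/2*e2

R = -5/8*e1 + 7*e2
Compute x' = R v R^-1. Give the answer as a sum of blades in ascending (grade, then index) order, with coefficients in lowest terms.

~R = -5/8*e1 + 7*e2, and R ~R = 3161/64, so R^-1 = ~R / (3161/64).
R v = -63/2 + 45/16*e1 e2
Answer: 2520/3161*e1 - 27999/6322*e2


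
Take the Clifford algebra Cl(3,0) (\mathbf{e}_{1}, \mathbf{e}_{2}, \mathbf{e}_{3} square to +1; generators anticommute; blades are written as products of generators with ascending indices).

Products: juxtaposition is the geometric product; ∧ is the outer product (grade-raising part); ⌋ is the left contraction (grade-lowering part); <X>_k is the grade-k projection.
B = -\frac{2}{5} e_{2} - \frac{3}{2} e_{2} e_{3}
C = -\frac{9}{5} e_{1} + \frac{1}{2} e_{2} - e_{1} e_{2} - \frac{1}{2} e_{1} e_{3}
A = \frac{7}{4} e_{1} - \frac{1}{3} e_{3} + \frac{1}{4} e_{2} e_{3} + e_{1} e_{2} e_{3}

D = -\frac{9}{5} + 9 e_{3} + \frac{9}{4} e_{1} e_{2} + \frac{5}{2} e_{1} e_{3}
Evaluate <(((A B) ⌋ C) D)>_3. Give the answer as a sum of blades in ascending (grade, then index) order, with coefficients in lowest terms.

step 1: \frac{3}{8} + \frac{3}{2} e_{1} - \frac{1}{2} e_{2} + \frac{1}{10} e_{3} - \frac{7}{10} e_{1} e_{2} + \frac{2}{5} e_{1} e_{3} - \frac{2}{15} e_{2} e_{3} - \frac{21}{8} e_{1} e_{2} e_{3}
step 2: -\frac{69}{20} - \frac{9}{8} e_{1} - \frac{21}{16} e_{2} - \frac{3}{4} e_{3} - \frac{3}{8} e_{1} e_{2} - \frac{3}{16} e_{1} e_{3}
step 3: \frac{309}{400} + \frac{1653}{320} e_{1} - \frac{27}{160} e_{2} - \frac{2601}{80} e_{3} - \frac{567}{80} e_{1} e_{2} - \frac{1473}{80} e_{1} e_{3} - \frac{723}{64} e_{2} e_{3} - \frac{57}{32} e_{1} e_{2} e_{3}
step 4: -\frac{57}{32} e_{1} e_{2} e_{3}
Answer: -\frac{57}{32} e_{1} e_{2} e_{3}


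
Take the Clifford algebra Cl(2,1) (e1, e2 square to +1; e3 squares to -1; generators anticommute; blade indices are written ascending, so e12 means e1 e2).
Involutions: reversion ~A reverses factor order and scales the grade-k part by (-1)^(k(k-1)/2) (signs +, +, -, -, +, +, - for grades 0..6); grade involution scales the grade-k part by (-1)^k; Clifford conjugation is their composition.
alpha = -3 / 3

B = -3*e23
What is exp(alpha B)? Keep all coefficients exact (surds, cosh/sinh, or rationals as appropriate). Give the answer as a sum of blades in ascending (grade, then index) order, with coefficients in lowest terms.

B^2 = (-3)^2*(e23)^2 = 9*(+1) = 9 (a basis 2-blade squares to minus the product of its generators' squares).
B^2 = 9 — hyperbolic case — the even/odd split gives cosh and sinh: l = 3, alpha*l = -3, so exp(alpha B) = cosh(-3) + (sinh(-3)/3)*B = cosh(3) + (-sinh(3)/3)*B.
Answer: cosh(3) + sinh(3)*e23


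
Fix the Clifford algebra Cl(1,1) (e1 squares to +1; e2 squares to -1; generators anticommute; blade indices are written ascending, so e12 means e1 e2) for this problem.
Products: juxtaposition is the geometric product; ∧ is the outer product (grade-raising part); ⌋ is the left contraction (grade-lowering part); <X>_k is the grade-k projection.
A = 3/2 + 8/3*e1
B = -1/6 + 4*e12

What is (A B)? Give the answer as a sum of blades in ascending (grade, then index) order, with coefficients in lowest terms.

step 1: -1/4 - 4/9*e1 + 32/3*e2 + 6*e12
Answer: -1/4 - 4/9*e1 + 32/3*e2 + 6*e12


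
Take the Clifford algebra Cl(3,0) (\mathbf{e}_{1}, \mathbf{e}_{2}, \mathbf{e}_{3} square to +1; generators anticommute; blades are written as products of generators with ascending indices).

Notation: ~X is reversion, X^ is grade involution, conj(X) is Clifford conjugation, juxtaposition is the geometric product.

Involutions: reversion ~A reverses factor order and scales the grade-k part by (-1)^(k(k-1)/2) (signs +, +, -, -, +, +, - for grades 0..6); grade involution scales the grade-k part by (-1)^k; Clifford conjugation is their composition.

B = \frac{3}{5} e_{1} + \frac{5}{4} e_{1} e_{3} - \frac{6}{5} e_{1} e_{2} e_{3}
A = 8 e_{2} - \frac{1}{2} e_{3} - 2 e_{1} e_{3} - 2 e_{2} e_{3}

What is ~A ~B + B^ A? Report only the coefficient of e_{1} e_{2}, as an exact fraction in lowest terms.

first term: \frac{5}{2} - \frac{121}{40} e_{1} + \frac{12}{5} e_{2} - \frac{6}{5} e_{3} - \frac{79}{10} e_{1} e_{2} - \frac{93}{10} e_{1} e_{3} + \frac{56}{5} e_{1} e_{2} e_{3}
second term: \frac{5}{2} + \frac{71}{40} e_{1} - \frac{12}{5} e_{2} + \frac{6}{5} e_{3} - \frac{29}{10} e_{1} e_{2} - \frac{93}{10} e_{1} e_{3} - \frac{44}{5} e_{1} e_{2} e_{3}
Answer: -\frac{54}{5}


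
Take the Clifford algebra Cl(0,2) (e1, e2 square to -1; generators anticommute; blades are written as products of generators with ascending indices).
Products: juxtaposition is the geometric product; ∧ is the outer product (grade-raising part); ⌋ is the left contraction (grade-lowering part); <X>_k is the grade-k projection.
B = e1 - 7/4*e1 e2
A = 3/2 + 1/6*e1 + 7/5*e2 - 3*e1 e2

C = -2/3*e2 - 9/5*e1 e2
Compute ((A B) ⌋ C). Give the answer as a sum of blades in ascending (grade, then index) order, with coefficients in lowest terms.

step 1: -65/12 - 19/20*e1 - 65/24*e2 - 161/40*e1 e2
step 2: -16291/1800 + 39/8*e1 + 1711/900*e2 + 39/4*e1 e2
Answer: -16291/1800 + 39/8*e1 + 1711/900*e2 + 39/4*e1 e2


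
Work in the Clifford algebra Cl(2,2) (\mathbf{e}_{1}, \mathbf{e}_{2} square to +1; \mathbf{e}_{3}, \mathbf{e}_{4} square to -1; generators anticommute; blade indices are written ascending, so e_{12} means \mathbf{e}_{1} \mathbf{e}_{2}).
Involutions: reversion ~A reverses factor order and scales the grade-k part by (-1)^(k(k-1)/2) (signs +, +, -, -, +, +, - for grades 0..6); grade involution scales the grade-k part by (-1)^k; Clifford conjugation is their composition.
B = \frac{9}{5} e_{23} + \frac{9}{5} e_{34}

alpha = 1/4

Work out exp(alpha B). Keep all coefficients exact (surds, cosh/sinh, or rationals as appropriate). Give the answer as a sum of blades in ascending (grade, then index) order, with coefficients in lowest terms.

B^2 term by term: the squares give (\frac{9}{5})^2*(e_{23})^2 + (\frac{9}{5})^2*(e_{34})^2 = \frac{81}{25}*(+1) + \frac{81}{25}*(-1) = 0 (each basis 2-blade squares to minus the product of its generators' squares); cross terms between blades sharing an index anticommute and cancel. So B^2 = 0.
B^2 = 0, and the exponential is exactly linear here: exp(alpha B) = 1 + alpha B (parabolic case).
Answer: 1 + \frac{9}{20} e_{23} + \frac{9}{20} e_{34}


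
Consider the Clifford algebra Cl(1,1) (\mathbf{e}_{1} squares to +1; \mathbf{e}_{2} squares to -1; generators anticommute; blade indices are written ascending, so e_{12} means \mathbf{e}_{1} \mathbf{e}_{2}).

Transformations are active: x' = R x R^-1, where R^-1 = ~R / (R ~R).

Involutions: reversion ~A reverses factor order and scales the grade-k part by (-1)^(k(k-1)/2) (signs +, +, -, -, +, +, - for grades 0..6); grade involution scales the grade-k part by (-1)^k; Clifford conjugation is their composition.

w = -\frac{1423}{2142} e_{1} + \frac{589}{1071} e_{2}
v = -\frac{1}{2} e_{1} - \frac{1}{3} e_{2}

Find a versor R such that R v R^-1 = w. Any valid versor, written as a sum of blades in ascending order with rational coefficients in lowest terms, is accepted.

Sketch: the shared square \frac{5}{36} makes R = v + w = -\frac{1247}{1071} e_{1} + \frac{232}{1071} e_{2} the natural versor; its sandwich fixes that direction, negates (v - w)/2, and sends v to w.
Answer: -\frac{1247}{1071} e_{1} + \frac{232}{1071} e_{2}


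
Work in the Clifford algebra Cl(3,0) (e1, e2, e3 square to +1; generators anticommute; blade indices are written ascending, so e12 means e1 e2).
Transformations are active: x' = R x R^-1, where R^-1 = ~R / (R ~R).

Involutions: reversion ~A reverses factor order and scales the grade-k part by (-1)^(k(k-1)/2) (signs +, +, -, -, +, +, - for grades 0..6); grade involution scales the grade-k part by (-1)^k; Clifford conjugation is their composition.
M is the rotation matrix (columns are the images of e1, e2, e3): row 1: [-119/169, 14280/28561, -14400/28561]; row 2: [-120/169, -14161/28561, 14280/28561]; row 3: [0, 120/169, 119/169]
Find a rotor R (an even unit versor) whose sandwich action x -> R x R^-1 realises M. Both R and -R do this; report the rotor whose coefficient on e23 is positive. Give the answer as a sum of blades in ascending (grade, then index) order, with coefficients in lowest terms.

Method: write R = a + b12*e12 + b13*e13 + b23*e23 with a^2 + b12^2 + b13^2 + b23^2 = 1 (so R^-1 = ~R). Expanding the columns R e_j ~R gives tr M = 4a^2 - 1 and, from the antisymmetric part, M21 - M12 = -4a*b12, M13 - M31 = 4a*b13, M32 - M23 = -4a*b23.
Here tr M = -14161/28561, so a^2 = (1 + tr M)/4 = 3600/28561 and a = ±60/169. Taking a = 60/169: M21 - M12 = -34560/28561, M13 - M31 = -14400/28561, M32 - M23 = 6000/28561, giving b12 = 144/169, b13 = -60/169, b23 = -25/169, i.e. R = 60/169 + 144/169*e12 - 60/169*e13 - 25/169*e23.
Its e23 coefficient is negative, so report the other preimage -R.
Answer: -60/169 - 144/169*e12 + 60/169*e13 + 25/169*e23. Key observation: the double cover Spin(3) -> SO(3) sends R and -R to the same matrix (trace -14161/28561 here), so the stated sign of the e23 coefficient is what selects one sheet.
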